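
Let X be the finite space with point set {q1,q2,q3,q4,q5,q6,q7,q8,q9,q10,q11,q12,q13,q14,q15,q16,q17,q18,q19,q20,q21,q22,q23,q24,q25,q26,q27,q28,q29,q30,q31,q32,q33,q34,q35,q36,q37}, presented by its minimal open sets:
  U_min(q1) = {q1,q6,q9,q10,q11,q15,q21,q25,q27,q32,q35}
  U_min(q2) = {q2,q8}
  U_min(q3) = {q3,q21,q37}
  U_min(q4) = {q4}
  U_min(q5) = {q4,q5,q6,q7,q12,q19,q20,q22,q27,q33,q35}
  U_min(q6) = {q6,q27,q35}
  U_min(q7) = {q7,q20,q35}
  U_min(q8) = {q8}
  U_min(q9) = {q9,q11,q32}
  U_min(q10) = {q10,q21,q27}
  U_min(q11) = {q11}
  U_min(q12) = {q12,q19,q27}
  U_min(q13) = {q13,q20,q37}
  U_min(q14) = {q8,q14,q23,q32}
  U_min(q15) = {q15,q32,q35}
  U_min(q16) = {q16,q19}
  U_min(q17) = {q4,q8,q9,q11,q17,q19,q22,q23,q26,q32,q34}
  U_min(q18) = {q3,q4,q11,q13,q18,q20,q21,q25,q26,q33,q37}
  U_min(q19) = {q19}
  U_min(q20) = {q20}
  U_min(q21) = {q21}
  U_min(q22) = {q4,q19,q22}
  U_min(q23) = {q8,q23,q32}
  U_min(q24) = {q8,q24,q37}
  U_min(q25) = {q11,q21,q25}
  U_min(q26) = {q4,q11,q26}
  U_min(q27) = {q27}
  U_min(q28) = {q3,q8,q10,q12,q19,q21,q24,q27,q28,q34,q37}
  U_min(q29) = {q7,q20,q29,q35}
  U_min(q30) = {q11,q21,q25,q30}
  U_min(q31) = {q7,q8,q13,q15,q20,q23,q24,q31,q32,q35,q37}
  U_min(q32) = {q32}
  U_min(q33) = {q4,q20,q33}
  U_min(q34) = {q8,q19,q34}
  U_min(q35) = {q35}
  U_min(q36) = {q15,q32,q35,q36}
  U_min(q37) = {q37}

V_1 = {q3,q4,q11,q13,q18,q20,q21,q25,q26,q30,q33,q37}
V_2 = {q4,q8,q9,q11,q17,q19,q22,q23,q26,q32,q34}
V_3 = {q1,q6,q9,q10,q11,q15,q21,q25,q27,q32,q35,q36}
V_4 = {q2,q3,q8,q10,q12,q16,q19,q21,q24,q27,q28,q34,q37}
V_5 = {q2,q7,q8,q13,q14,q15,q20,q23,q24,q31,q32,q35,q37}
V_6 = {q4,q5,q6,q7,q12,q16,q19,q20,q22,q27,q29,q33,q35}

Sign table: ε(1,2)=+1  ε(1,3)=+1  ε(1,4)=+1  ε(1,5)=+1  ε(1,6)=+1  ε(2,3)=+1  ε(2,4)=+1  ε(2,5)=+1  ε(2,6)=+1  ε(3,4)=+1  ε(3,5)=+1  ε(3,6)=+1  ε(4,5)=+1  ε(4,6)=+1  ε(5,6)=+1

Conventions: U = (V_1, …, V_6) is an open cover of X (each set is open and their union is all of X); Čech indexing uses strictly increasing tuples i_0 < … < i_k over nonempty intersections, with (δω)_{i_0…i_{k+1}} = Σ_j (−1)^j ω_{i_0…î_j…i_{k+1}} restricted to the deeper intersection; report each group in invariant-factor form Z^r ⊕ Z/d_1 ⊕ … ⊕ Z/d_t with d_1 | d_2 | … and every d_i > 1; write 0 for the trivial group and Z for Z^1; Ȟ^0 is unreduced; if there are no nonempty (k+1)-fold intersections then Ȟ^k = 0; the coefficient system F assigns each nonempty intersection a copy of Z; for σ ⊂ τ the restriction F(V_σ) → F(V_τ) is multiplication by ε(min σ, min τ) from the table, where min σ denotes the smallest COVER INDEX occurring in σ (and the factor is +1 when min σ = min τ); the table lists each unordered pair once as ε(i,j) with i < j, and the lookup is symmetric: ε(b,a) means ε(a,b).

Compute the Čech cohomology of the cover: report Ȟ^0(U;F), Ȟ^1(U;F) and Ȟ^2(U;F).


nerve of the cover:
  V12={q4,q11,q26} V13={q11,q21,q25} V14={q3,q21,q37} V15={q13,q20,q37} V16={q4,q20,q33} V23={q9,q11,q32} V24={q8,q19,q34} V25={q8,q23,q32} V26={q4,q19,q22} V34={q10,q21,q27} V35={q15,q32,q35} V36={q6,q27,q35} V45={q2,q8,q24,q37} V46={q12,q16,q19,q27} V56={q7,q20,q35}
  V123={q11} V126={q4} V134={q21} V145={q37} V156={q20} V235={q32} V245={q8} V246={q19} V346={q27} V356={q35}
C dims 6,15,10; δ0: rk 5, SNF 1^5; δ1: rk 10, SNF 1^9·2
Ȟ^0 = (6 − 5) − 0 = 1, so Ȟ^0 ≅ Z
Ȟ^1 = (15 − 10) − 5 = 0, so Ȟ^1 ≅ 0
Ȟ^2 = (10 − 0) − 10 = 0 plus torsion [2], so Ȟ^2 ≅ Z/2

Ȟ^0(U;F) ≅ Z; Ȟ^1(U;F) ≅ 0; Ȟ^2(U;F) ≅ Z/2


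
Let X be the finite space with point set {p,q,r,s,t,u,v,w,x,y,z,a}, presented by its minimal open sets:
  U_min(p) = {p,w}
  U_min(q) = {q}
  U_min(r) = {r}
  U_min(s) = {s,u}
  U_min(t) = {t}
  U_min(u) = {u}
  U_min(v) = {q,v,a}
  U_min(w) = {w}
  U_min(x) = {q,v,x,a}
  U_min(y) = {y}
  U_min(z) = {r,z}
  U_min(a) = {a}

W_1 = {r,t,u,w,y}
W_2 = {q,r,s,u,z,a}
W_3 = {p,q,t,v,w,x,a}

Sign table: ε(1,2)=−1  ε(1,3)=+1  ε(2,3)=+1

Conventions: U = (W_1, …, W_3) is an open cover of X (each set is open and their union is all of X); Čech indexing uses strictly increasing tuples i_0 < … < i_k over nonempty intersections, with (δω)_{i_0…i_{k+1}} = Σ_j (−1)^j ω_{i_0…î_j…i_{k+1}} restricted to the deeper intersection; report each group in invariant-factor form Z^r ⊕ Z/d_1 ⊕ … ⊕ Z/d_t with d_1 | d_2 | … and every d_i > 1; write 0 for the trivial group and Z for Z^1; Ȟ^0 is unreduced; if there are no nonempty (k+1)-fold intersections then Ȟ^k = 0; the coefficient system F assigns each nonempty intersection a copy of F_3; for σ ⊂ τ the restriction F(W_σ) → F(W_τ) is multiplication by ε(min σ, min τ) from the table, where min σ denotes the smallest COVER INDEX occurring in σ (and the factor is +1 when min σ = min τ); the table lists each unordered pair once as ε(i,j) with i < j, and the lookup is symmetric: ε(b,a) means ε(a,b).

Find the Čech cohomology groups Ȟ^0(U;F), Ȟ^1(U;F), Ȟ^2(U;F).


Ȟ^0(U;F) ≅ 0; Ȟ^1(U;F) ≅ 0; Ȟ^2(U;F) ≅ 0

intersection data:
  W12={r,u} W13={t,w} W23={q,a}
C dims 3,3; δ0: rk_F3 3
Ȟ^0 = (3 − 3) − 0 = 0, so Ȟ^0 ≅ 0
Ȟ^1 = (3 − 0) − 3 = 0, so Ȟ^1 ≅ 0
Ȟ^2 = (0 − 0) − 0 = 0, so Ȟ^2 ≅ 0


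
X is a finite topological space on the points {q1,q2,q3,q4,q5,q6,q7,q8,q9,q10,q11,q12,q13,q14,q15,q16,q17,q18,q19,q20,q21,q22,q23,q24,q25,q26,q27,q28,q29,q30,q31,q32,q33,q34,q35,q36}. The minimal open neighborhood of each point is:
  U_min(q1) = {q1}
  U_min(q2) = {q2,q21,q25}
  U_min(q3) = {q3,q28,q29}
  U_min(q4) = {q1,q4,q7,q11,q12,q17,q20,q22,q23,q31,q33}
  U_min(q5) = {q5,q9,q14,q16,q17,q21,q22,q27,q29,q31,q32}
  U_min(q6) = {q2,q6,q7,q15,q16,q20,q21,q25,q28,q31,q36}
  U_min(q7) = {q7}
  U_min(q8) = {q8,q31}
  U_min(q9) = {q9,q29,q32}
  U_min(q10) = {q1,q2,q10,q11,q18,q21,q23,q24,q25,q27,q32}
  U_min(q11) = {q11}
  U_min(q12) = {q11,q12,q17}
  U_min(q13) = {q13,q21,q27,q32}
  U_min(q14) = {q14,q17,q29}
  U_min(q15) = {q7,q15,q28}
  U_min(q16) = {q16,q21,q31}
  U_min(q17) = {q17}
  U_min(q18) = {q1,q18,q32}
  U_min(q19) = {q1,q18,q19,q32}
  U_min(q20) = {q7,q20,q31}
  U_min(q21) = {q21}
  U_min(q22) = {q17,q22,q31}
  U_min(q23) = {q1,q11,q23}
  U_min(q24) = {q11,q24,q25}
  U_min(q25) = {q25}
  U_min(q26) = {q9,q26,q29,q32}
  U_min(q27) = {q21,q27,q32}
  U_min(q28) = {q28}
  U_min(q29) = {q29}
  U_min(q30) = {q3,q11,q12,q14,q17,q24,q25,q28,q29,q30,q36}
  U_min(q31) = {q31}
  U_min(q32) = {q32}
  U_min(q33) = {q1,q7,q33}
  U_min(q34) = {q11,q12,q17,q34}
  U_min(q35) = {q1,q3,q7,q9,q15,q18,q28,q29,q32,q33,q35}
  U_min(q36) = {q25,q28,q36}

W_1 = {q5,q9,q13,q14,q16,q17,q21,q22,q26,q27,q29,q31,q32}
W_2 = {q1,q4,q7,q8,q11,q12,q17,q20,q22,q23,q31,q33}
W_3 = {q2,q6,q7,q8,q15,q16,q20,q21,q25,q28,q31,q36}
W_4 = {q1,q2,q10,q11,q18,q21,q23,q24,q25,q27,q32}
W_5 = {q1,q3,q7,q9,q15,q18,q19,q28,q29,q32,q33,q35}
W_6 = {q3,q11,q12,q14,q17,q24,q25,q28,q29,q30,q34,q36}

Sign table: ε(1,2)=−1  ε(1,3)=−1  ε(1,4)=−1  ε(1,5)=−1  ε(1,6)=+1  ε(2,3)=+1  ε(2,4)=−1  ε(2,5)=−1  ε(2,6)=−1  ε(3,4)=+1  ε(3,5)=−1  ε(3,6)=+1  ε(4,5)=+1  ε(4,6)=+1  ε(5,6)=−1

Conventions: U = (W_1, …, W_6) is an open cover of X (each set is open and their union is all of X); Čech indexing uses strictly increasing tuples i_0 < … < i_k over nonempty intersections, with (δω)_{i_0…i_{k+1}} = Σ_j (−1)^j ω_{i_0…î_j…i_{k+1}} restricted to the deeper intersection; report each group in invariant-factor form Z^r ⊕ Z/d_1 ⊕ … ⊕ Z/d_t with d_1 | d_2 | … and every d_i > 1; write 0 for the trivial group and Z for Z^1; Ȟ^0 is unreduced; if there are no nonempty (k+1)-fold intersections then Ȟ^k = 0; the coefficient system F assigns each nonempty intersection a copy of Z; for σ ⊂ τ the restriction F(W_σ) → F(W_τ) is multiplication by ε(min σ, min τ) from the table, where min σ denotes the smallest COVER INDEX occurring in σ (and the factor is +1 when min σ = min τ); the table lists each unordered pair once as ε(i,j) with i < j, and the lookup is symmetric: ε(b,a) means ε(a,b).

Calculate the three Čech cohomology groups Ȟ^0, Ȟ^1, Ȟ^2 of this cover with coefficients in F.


nonempty intersections:
  W12={q17,q22,q31} W13={q16,q21,q31} W14={q21,q27,q32} W15={q9,q29,q32} W16={q14,q17,q29} W23={q7,q8,q20,q31} W24={q1,q11,q23} W25={q1,q7,q33} W26={q11,q12,q17} W34={q2,q21,q25} W35={q7,q15,q28} W36={q25,q28,q36} W45={q1,q18,q32} W46={q11,q24,q25} W56={q3,q28,q29}
  W123={q31} W126={q17} W134={q21} W145={q32} W156={q29} W235={q7} W245={q1} W246={q11} W346={q25} W356={q28}
C dims 6,15,10; δ0: rk 6, SNF 1^5·2; δ1: rk 9, SNF 1^9
Ȟ^0: (6−6)−0=0 ⇒ 0
Ȟ^1: (15−9)−6=0 plus torsion [2] ⇒ Z/2
Ȟ^2: (10−0)−9=1 ⇒ Z

Ȟ^0(U;F) ≅ 0, Ȟ^1(U;F) ≅ Z/2, Ȟ^2(U;F) ≅ Z


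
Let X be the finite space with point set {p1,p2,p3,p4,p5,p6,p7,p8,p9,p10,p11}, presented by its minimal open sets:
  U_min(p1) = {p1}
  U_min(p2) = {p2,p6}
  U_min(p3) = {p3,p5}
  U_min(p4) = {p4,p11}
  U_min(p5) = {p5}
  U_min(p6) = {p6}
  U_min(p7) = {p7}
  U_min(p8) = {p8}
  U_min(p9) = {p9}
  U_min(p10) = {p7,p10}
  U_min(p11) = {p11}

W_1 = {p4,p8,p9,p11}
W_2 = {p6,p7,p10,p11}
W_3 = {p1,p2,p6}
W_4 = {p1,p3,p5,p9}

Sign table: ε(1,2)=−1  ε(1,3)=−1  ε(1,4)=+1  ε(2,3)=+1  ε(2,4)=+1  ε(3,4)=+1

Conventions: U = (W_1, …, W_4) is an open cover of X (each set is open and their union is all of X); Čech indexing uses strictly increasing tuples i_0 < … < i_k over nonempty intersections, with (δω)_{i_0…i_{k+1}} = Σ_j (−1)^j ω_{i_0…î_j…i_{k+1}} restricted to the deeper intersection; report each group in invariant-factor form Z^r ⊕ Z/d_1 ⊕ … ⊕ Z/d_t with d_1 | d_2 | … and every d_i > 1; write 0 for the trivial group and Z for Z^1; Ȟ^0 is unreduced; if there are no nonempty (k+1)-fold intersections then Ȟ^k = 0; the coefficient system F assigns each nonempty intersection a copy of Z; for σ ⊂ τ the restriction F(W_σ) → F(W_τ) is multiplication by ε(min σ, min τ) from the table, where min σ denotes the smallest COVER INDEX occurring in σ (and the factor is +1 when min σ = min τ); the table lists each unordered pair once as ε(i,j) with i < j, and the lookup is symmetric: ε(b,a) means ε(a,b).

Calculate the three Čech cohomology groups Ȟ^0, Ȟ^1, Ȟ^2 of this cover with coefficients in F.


cover nerve:
  W12={p11} W14={p9} W23={p6} W34={p1}
C dims 4,4; δ0: rk 4, SNF 1^3·2
Ȟ^0: (4−4)−0=0 ⇒ 0
Ȟ^1: (4−0)−4=0 plus torsion [2] ⇒ Z/2
Ȟ^2: (0−0)−0=0 ⇒ 0

Ȟ^0 = 0,  Ȟ^1 = Z/2,  Ȟ^2 = 0


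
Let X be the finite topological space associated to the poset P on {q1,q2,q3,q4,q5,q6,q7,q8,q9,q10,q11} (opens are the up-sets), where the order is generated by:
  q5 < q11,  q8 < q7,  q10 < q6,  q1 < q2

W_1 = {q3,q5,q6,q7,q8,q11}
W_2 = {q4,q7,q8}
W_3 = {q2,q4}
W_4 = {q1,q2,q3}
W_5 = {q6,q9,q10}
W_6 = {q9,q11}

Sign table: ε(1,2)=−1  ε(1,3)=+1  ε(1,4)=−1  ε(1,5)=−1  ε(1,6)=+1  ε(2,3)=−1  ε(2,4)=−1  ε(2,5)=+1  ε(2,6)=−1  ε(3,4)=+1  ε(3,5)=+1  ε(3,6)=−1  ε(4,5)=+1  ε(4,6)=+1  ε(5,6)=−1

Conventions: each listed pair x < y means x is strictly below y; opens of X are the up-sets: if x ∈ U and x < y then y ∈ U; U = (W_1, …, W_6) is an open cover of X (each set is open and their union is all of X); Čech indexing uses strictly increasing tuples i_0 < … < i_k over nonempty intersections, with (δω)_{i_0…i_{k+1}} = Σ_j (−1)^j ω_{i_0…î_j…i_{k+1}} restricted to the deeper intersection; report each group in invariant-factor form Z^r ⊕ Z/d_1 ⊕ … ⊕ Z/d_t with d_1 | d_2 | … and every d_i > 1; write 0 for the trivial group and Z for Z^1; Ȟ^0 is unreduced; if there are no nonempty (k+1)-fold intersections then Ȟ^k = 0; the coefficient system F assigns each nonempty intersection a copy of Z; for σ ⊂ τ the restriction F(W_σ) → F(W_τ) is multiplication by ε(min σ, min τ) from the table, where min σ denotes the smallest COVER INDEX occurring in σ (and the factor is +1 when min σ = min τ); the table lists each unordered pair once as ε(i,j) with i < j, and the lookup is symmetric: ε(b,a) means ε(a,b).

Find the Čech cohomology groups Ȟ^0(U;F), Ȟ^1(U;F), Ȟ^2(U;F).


Ȟ^0 = 0, Ȟ^1 = Z ⊕ Z/2 and Ȟ^2 = 0

nonempty intersections:
  W12={q7,q8} W14={q3} W15={q6} W16={q11} W23={q4} W34={q2} W56={q9}
C dims 6,7; δ0: rk 6, SNF 1^5·2
Ȟ^0: (6−6)−0=0 ⇒ 0
Ȟ^1: (7−0)−6=1 plus torsion [2] ⇒ Z ⊕ Z/2
Ȟ^2: (0−0)−0=0 ⇒ 0


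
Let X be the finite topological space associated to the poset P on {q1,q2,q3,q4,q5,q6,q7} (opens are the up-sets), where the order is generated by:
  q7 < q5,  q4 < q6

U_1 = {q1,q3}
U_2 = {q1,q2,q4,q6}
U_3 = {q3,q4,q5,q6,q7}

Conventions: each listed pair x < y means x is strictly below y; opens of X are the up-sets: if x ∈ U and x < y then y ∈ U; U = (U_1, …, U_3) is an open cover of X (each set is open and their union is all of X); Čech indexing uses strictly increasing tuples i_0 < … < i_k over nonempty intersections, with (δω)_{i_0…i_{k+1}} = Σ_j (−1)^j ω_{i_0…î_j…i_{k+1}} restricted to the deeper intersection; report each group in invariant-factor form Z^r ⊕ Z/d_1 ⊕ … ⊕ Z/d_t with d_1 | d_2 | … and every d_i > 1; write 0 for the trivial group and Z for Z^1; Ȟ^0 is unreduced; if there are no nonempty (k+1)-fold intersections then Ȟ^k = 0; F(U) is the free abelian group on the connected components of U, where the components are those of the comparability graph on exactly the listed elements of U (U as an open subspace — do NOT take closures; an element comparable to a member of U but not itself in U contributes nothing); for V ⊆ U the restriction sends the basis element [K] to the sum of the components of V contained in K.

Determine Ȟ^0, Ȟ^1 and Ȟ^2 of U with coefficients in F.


nonempty overlaps:
  U12={q1} U13={q3} U23={q4,q6}
components per intersection:
  U1: {q1} {q3}
  U2: {q1} {q2} {q4,q6}
  U3: {q3} {q4,q6} {q5,q7}
  U12: {q1}
  U13: {q3}
  U23: {q4,q6}
C dims 8,3; δ0: rk 3, SNF 1^3
degree 0: 8−3−0 = 5 → Ȟ^0 ≅ Z^5
degree 1: 3−0−3 = 0 → Ȟ^1 ≅ 0
degree 2: 0−0−0 = 0 → Ȟ^2 ≅ 0

Ȟ^0 ≅ Z^5,  Ȟ^1 ≅ 0,  Ȟ^2 ≅ 0


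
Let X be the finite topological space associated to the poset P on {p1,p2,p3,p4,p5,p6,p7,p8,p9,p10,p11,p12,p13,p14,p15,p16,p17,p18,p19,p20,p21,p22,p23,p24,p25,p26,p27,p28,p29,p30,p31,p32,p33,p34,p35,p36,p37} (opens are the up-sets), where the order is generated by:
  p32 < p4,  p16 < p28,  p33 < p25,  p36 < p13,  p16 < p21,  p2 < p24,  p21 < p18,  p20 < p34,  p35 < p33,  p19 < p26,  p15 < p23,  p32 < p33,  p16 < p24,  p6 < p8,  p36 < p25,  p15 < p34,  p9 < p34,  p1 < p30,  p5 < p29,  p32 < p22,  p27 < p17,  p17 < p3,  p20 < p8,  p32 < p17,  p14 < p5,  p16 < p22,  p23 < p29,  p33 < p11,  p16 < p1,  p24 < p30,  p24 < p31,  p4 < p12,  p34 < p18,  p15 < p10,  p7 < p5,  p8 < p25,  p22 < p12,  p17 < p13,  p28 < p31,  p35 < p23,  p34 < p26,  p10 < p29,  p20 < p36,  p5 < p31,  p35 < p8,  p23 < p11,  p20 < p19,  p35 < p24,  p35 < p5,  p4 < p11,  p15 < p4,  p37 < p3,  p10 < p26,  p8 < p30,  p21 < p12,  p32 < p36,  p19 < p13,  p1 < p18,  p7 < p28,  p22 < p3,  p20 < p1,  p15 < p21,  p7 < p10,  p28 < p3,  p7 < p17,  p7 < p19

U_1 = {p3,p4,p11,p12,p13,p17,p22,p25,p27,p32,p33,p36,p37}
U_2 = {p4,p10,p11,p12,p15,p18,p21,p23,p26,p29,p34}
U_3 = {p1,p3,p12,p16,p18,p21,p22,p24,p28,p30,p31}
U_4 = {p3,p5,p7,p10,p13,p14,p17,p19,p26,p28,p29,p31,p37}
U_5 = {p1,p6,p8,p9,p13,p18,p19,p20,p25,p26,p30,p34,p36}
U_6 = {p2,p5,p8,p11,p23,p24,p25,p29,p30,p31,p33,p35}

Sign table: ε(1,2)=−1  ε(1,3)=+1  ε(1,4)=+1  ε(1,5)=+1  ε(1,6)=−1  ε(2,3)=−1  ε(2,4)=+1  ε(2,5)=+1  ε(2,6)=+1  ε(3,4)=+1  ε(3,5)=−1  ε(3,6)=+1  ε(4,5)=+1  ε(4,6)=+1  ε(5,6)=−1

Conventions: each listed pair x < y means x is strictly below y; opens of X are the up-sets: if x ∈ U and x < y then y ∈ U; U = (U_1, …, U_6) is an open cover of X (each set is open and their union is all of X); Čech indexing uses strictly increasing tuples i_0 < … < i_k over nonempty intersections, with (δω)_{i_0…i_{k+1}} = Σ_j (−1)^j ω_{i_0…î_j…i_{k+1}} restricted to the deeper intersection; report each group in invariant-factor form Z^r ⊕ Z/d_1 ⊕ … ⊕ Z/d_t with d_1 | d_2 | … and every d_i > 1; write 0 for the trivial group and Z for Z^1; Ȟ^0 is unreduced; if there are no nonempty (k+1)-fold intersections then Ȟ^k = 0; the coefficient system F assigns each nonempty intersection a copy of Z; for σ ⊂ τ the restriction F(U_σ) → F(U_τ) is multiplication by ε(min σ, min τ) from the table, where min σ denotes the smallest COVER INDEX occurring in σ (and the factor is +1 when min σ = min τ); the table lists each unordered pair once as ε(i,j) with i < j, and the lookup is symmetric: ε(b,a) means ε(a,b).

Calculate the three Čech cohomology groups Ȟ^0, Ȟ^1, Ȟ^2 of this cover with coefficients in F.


Ȟ^0 = 0, Ȟ^1 = Z/2, Ȟ^2 = Z

intersection data:
  U12={p4,p11,p12} U13={p3,p12,p22} U14={p3,p13,p17,p37} U15={p13,p25,p36} U16={p11,p25,p33} U23={p12,p18,p21} U24={p10,p26,p29} U25={p18,p26,p34} U26={p11,p23,p29} U34={p3,p28,p31} U35={p1,p18,p30} U36={p24,p30,p31} U45={p13,p19,p26} U46={p5,p29,p31} U56={p8,p25,p30}
  U123={p12} U126={p11} U134={p3} U145={p13} U156={p25} U235={p18} U245={p26} U246={p29} U346={p31} U356={p30}
C dims 6,15,10; δ0: rk 6, SNF 1^5·2; δ1: rk 9, SNF 1^9
Ȟ^0 = (6 − 6) − 0 = 0, so Ȟ^0 ≅ 0
Ȟ^1 = (15 − 9) − 6 = 0 plus torsion [2], so Ȟ^1 ≅ Z/2
Ȟ^2 = (10 − 0) − 9 = 1, so Ȟ^2 ≅ Z


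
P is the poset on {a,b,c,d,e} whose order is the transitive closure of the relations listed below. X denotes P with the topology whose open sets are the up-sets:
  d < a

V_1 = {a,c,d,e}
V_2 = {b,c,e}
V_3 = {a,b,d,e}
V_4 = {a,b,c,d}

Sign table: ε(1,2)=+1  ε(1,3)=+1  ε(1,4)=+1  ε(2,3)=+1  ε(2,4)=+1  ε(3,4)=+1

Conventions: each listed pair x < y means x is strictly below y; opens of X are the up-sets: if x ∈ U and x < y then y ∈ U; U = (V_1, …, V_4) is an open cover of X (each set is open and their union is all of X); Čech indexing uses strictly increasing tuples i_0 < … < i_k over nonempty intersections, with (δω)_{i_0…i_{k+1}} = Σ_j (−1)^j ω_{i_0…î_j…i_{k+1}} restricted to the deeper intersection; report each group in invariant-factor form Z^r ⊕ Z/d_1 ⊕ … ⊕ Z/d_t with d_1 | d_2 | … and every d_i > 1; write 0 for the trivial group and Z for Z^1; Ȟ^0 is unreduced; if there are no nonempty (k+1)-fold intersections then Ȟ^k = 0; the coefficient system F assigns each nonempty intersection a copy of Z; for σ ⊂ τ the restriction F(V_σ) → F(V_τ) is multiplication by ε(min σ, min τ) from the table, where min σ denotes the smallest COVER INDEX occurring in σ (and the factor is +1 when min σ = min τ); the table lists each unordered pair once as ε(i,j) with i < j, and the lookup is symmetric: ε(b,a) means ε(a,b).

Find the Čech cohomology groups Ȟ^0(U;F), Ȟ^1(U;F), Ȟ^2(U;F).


nerve simplices:
  V12={c,e} V13={a,d,e} V14={a,c,d} V23={b,e} V24={b,c} V34={a,b,d}
  V123={e} V124={c} V134={a,d} V234={b}
C dims 4,6,4; δ0: rk 3, SNF 1^3; δ1: rk 3, SNF 1^3
degree 0: 4−3−0 = 1 → Ȟ^0 ≅ Z
degree 1: 6−3−3 = 0 → Ȟ^1 ≅ 0
degree 2: 4−0−3 = 1 → Ȟ^2 ≅ Z

Ȟ^0(U;F) ≅ Z, Ȟ^1(U;F) ≅ 0, Ȟ^2(U;F) ≅ Z


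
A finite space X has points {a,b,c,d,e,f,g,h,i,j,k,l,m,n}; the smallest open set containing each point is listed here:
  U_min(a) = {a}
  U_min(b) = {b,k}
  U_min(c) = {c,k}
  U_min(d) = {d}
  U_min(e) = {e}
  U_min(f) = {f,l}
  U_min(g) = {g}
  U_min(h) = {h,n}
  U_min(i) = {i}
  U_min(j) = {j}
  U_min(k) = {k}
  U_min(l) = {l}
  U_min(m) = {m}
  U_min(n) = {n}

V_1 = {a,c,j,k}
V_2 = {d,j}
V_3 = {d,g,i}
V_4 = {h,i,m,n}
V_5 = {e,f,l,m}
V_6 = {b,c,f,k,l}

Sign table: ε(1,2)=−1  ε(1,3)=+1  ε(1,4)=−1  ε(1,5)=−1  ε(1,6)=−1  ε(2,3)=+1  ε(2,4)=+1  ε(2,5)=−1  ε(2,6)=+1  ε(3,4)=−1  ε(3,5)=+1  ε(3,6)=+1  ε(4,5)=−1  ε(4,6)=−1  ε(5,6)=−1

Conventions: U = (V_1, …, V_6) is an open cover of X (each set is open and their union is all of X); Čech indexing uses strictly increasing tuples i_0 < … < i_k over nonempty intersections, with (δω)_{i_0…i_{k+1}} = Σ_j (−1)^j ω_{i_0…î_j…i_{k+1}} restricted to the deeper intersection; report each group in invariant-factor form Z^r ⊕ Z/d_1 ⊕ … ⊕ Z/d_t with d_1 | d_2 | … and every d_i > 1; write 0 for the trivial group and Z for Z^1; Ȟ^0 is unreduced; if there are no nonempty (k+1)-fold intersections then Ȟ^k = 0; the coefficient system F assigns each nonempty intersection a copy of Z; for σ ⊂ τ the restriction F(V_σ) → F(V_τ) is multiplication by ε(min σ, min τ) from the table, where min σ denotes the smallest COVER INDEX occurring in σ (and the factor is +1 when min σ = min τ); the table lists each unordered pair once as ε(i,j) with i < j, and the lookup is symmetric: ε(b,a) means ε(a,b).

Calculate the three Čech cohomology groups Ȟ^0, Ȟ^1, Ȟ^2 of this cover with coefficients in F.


Ȟ^0 ≅ 0, Ȟ^1 ≅ Z/2 and Ȟ^2 ≅ 0

nonempty overlaps:
  V12={j} V16={c,k} V23={d} V34={i} V45={m} V56={f,l}
C dims 6,6; δ0: rk 6, SNF 1^5·2
degree 0: 6−6−0 = 0 → Ȟ^0 ≅ 0
degree 1: 6−0−6 = 0 plus torsion [2] → Ȟ^1 ≅ Z/2
degree 2: 0−0−0 = 0 → Ȟ^2 ≅ 0


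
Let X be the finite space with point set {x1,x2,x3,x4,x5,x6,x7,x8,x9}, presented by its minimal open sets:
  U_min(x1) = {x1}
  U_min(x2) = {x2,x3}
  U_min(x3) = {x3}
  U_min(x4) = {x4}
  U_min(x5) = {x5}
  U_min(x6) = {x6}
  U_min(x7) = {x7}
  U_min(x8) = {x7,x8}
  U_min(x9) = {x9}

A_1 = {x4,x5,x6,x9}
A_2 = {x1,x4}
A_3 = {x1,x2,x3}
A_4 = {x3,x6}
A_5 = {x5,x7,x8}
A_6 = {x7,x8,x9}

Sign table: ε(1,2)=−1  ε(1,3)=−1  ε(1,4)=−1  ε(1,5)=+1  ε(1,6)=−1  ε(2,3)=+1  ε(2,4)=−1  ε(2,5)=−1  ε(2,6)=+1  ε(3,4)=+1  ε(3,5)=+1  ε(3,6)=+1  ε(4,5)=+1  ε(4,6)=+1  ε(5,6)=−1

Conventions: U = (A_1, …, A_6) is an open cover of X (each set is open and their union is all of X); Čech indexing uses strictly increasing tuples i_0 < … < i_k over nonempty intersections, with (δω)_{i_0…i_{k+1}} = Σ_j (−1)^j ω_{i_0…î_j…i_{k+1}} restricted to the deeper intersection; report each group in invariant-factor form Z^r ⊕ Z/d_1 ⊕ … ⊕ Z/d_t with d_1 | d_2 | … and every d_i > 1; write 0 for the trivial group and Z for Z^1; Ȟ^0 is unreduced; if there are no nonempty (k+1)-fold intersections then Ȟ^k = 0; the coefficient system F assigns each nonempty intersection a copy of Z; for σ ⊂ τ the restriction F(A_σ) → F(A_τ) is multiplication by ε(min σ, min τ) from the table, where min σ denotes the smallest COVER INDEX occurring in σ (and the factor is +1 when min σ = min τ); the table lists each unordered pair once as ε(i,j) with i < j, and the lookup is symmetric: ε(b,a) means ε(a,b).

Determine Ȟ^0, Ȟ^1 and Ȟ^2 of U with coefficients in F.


nonempty overlaps:
  A12={x4} A14={x6} A15={x5} A16={x9} A23={x1} A34={x3} A56={x7,x8}
C dims 6,7; δ0: rk 5, SNF 1^5
degree 0: 6−5−0 = 1 → Ȟ^0 ≅ Z
degree 1: 7−0−5 = 2 → Ȟ^1 ≅ Z^2
degree 2: 0−0−0 = 0 → Ȟ^2 ≅ 0

Ȟ^0 ≅ Z, Ȟ^1 ≅ Z^2, Ȟ^2 ≅ 0


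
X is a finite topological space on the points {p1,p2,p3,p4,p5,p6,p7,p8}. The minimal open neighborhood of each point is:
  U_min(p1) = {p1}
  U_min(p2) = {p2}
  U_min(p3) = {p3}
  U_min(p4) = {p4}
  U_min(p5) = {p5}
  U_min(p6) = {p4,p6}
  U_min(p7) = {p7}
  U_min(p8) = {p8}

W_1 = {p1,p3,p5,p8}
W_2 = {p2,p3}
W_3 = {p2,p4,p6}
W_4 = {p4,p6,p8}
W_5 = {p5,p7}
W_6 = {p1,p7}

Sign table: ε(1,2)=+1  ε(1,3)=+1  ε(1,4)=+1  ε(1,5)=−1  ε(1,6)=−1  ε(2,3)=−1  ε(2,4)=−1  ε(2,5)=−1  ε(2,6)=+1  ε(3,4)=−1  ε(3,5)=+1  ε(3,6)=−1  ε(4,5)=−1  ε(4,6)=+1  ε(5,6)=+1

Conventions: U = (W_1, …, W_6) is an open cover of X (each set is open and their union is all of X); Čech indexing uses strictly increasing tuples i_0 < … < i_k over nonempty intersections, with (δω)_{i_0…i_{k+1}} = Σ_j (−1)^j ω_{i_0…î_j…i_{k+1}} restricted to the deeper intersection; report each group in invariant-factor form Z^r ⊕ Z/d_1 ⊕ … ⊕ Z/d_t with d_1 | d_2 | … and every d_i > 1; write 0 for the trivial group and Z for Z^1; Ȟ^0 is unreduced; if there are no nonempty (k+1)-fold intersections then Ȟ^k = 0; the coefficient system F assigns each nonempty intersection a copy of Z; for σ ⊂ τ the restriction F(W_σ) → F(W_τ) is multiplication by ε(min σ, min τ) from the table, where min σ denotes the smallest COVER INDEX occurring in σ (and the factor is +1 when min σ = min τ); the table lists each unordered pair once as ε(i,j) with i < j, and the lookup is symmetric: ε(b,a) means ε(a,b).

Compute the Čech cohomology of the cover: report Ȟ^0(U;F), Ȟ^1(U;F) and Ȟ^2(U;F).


Ȟ^0 = Z, Ȟ^1 = Z^2, Ȟ^2 = 0

nonempty overlaps:
  W12={p3} W14={p8} W15={p5} W16={p1} W23={p2} W34={p4,p6} W56={p7}
C dims 6,7; δ0: rk 5, SNF 1^5
degree 0: 6−5−0 = 1 → Ȟ^0 ≅ Z
degree 1: 7−0−5 = 2 → Ȟ^1 ≅ Z^2
degree 2: 0−0−0 = 0 → Ȟ^2 ≅ 0


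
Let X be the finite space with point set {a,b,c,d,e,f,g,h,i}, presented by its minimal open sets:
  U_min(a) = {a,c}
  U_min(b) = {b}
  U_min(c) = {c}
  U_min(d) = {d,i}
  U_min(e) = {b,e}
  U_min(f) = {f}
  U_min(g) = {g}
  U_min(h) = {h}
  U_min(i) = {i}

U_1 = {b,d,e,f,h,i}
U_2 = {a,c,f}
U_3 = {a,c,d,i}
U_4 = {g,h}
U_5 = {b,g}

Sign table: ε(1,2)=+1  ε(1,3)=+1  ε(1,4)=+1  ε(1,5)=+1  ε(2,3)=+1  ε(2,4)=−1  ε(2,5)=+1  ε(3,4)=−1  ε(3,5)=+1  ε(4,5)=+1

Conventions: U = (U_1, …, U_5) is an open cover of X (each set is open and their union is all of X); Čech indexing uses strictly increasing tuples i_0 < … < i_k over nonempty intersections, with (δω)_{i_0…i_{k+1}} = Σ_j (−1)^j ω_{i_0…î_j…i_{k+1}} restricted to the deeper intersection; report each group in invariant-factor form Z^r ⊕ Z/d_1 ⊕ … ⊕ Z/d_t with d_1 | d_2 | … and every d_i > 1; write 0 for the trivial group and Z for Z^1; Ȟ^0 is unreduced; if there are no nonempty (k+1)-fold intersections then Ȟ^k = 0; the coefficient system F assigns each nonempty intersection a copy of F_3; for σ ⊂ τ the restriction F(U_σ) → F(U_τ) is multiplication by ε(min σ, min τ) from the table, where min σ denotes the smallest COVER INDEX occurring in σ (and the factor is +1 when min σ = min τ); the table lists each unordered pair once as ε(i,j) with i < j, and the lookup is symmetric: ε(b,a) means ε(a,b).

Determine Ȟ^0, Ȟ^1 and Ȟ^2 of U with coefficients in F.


intersection data:
  U12={f} U13={d,i} U14={h} U15={b} U23={a,c} U45={g}
C dims 5,6; δ0: rk_F3 4
Ȟ^0 = (5 − 4) − 0 = 1, so Ȟ^0 ≅ Z/3
Ȟ^1 = (6 − 0) − 4 = 2, so Ȟ^1 ≅ Z/3 ⊕ Z/3
Ȟ^2 = (0 − 0) − 0 = 0, so Ȟ^2 ≅ 0

Ȟ^0 = Z/3, Ȟ^1 = Z/3 ⊕ Z/3, Ȟ^2 = 0


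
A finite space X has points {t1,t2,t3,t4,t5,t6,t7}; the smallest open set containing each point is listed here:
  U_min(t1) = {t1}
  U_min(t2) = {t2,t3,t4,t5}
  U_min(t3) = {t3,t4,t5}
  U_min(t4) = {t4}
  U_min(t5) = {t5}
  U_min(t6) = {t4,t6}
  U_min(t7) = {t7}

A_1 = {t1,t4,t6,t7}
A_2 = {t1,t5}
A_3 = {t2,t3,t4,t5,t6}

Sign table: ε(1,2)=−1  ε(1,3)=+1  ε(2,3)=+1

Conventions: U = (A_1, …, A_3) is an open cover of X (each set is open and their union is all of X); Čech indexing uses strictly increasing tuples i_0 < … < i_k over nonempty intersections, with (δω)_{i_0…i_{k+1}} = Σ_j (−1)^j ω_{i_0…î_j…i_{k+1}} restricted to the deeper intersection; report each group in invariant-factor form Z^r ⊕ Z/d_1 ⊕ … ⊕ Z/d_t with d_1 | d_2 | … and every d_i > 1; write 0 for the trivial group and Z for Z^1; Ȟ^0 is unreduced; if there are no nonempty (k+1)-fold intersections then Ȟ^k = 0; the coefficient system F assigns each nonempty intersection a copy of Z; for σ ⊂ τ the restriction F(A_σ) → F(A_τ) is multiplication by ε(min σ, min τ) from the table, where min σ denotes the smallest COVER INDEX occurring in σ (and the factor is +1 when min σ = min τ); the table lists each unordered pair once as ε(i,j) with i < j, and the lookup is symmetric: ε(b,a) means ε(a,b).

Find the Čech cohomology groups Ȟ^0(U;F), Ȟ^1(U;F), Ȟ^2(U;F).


Ȟ^0 = 0,  Ȟ^1 = Z/2,  Ȟ^2 = 0

nonempty overlaps:
  A12={t1} A13={t4,t6} A23={t5}
C dims 3,3; δ0: rk 3, SNF 1^2·2
degree 0: 3−3−0 = 0 → Ȟ^0 ≅ 0
degree 1: 3−0−3 = 0 plus torsion [2] → Ȟ^1 ≅ Z/2
degree 2: 0−0−0 = 0 → Ȟ^2 ≅ 0


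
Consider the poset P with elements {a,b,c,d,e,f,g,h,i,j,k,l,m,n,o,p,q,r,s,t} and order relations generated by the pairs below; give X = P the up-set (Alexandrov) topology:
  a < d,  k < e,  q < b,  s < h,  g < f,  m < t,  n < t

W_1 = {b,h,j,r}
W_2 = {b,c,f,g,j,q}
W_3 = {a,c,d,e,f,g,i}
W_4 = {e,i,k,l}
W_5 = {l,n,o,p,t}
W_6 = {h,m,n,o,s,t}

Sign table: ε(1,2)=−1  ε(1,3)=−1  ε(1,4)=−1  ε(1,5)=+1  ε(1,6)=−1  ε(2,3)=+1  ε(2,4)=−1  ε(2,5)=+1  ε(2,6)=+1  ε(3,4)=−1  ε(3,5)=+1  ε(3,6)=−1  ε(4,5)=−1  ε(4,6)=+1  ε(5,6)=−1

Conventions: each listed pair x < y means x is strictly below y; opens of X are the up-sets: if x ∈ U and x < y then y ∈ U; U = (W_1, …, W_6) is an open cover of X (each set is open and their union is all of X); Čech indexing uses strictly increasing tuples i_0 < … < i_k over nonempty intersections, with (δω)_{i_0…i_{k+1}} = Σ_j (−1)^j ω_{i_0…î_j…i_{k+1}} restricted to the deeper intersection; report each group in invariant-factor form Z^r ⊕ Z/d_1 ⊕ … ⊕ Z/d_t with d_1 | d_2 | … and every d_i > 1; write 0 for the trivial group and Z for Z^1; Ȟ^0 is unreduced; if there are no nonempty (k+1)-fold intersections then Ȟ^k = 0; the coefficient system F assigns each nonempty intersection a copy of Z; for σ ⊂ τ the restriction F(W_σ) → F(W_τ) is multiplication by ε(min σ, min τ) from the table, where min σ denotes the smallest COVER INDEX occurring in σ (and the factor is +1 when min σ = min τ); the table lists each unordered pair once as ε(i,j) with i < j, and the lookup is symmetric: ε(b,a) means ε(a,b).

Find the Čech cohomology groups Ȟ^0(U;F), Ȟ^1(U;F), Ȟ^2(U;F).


nerve of the cover:
  W12={b,j} W16={h} W23={c,f,g} W34={e,i} W45={l} W56={n,o,t}
C dims 6,6; δ0: rk 6, SNF 1^5·2
Ȟ^0 = (6 − 6) − 0 = 0, so Ȟ^0 ≅ 0
Ȟ^1 = (6 − 0) − 6 = 0 plus torsion [2], so Ȟ^1 ≅ Z/2
Ȟ^2 = (0 − 0) − 0 = 0, so Ȟ^2 ≅ 0

Ȟ^0 ≅ 0; Ȟ^1 ≅ Z/2; Ȟ^2 ≅ 0


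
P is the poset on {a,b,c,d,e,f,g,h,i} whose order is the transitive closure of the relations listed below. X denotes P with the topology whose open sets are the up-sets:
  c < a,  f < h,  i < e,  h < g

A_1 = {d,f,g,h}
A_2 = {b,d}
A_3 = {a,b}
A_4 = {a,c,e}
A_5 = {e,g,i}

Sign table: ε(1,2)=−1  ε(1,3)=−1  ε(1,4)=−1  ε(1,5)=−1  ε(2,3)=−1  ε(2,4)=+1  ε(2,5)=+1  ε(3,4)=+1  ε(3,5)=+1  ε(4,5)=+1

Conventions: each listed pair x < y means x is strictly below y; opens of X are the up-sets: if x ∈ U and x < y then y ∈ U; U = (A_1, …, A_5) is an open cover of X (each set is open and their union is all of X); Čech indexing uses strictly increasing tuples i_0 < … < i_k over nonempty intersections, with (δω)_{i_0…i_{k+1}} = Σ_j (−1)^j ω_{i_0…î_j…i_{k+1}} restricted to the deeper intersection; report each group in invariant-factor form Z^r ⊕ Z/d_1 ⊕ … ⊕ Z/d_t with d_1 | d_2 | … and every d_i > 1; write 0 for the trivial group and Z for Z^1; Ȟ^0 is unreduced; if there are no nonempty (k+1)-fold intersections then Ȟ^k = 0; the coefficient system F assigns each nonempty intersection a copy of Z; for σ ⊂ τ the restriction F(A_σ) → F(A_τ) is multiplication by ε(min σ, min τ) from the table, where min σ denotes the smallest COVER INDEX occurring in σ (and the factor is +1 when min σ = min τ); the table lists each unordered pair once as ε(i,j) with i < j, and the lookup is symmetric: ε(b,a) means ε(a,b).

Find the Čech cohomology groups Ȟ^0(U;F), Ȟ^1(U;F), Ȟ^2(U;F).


nonempty overlaps:
  A12={d} A15={g} A23={b} A34={a} A45={e}
C dims 5,5; δ0: rk 5, SNF 1^4·2
degree 0: 5−5−0 = 0 → Ȟ^0 ≅ 0
degree 1: 5−0−5 = 0 plus torsion [2] → Ȟ^1 ≅ Z/2
degree 2: 0−0−0 = 0 → Ȟ^2 ≅ 0

Ȟ^0 = 0, Ȟ^1 = Z/2, Ȟ^2 = 0


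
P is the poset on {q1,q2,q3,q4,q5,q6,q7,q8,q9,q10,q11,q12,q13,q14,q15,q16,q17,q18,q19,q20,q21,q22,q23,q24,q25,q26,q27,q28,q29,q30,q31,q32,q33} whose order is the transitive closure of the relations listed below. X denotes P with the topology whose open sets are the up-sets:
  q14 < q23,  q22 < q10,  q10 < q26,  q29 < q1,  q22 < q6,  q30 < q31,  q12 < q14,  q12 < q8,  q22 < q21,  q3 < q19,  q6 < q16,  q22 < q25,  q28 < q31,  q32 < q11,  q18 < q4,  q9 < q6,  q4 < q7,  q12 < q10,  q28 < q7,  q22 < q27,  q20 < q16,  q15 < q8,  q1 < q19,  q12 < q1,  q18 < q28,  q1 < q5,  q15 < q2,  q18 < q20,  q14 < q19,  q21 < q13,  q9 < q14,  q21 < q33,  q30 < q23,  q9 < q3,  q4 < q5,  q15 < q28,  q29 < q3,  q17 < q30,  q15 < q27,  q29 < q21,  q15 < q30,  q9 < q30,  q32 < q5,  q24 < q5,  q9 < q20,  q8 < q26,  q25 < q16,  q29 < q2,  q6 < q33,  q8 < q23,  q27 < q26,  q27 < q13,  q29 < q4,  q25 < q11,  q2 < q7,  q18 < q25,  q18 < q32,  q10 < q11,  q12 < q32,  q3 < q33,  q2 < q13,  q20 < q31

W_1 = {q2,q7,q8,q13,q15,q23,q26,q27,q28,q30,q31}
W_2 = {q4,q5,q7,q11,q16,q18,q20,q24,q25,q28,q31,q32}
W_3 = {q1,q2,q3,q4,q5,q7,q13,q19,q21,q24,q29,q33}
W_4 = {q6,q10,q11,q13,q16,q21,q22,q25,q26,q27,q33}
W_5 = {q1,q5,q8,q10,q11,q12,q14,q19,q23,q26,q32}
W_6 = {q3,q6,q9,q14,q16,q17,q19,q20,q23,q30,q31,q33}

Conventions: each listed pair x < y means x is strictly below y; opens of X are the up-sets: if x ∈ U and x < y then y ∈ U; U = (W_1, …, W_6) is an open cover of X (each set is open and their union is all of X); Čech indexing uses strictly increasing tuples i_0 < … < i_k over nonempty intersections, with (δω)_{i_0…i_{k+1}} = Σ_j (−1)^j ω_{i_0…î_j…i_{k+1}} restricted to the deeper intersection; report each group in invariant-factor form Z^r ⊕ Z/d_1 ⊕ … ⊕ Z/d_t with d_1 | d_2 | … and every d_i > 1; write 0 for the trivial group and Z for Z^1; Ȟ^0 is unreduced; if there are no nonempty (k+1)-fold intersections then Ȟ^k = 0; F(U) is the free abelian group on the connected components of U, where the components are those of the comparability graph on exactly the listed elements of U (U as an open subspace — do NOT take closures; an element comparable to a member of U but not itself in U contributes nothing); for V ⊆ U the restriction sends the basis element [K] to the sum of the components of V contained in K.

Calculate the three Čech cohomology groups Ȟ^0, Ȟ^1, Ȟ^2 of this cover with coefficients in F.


nonempty intersections:
  W12={q7,q28,q31} W13={q2,q7,q13} W14={q13,q26,q27} W15={q8,q23,q26} W16={q23,q30,q31} W23={q4,q5,q7,q24} W24={q11,q16,q25} W25={q5,q11,q32} W26={q16,q20,q31} W34={q13,q21,q33} W35={q1,q5,q19} W36={q3,q19,q33} W45={q10,q11,q26} W46={q6,q16,q33} W56={q14,q19,q23}
  W123={q7} W126={q31} W134={q13} W145={q26} W156={q23} W235={q5} W245={q11} W246={q16} W346={q33} W356={q19}
components per intersection:
  W1: {q2,q7,q8,q13,q15,q23,q26,q27,q28,q30,q31}
  W2: {q4,q5,q7,q11,q16,q18,q20,q24,q25,q28,q31,q32}
  W3: {q1,q2,q3,q4,q5,q7,q13,q19,q21,q24,q29,q33}
  W4: {q6,q10,q11,q13,q16,q21,q22,q25,q26,q27,q33}
  W5: {q1,q5,q8,q10,q11,q12,q14,q19,q23,q26,q32}
  W6: {q3,q6,q9,q14,q16,q17,q19,q20,q23,q30,q31,q33}
  W12: {q7,q28,q31}
  W13: {q2,q7,q13}
  W14: {q13,q26,q27}
  W15: {q8,q23,q26}
  W16: {q23,q30,q31}
  W23: {q4,q5,q7,q24}
  W24: {q11,q16,q25}
  W25: {q5,q11,q32}
  W26: {q16,q20,q31}
  W34: {q13,q21,q33}
  W35: {q1,q5,q19}
  W36: {q3,q19,q33}
  W45: {q10,q11,q26}
  W46: {q6,q16,q33}
  W56: {q14,q19,q23}
  W123: {q7}
  W126: {q31}
  W134: {q13}
  W145: {q26}
  W156: {q23}
  W235: {q5}
  W245: {q11}
  W246: {q16}
  W346: {q33}
  W356: {q19}
C dims 6,15,10; δ0: rk 5, SNF 1^5; δ1: rk 10, SNF 1^9·2
Ȟ^0: (6−5)−0=1 ⇒ Z
Ȟ^1: (15−10)−5=0 ⇒ 0
Ȟ^2: (10−0)−10=0 plus torsion [2] ⇒ Z/2

Ȟ^0(U;F) ≅ Z, Ȟ^1(U;F) ≅ 0, Ȟ^2(U;F) ≅ Z/2


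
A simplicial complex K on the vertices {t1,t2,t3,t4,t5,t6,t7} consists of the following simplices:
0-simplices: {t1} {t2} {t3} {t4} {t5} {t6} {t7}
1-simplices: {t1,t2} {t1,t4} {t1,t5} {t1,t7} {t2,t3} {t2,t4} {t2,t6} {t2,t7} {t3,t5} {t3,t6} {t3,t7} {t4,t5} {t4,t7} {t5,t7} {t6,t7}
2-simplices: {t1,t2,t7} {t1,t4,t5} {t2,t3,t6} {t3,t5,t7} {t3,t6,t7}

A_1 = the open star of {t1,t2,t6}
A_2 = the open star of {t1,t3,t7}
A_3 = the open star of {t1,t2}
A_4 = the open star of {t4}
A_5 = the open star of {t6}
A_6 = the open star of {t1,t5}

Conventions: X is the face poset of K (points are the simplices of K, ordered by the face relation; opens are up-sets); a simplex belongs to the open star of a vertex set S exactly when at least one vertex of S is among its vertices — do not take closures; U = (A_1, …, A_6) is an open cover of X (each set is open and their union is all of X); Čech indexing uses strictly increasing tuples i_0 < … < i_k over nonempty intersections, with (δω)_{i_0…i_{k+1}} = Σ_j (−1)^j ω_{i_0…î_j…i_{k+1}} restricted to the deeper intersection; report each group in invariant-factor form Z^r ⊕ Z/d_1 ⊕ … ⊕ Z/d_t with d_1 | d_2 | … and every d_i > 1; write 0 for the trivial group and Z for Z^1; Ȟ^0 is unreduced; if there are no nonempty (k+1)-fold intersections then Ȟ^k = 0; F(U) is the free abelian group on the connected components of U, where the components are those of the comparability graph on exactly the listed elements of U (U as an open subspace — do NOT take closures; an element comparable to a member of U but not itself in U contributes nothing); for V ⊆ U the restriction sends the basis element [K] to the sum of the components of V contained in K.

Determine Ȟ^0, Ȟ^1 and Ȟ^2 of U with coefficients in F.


Ȟ^0(U;F) ≅ Z, Ȟ^1(U;F) ≅ Z^4 and Ȟ^2(U;F) ≅ 0

nerve of the cover:
  A1={{t1},{t2},{t6},{t1,t2},{t1,t4},{t1,t5},{t1,t7},{t2,t3},{t2,t4},{t2,t6},{t2,t7},{t3,t6},{t6,t7},{t1,t2,t7},{t1,t4,t5},{t2,t3,t6},{t3,t6,t7}} A2={{t1},{t3},{t7},{t1,t2},{t1,t4},{t1,t5},{t1,t7},{t2,t3},{t2,t7},{t3,t5},{t3,t6},{t3,t7},{t4,t7},{t5,t7},{t6,t7},{t1,t2,t7},{t1,t4,t5},{t2,t3,t6},{t3,t5,t7},{t3,t6,t7}} A3={{t1},{t2},{t1,t2},{t1,t4},{t1,t5},{t1,t7},{t2,t3},{t2,t4},{t2,t6},{t2,t7},{t1,t2,t7},{t1,t4,t5},{t2,t3,t6}} A4={{t4},{t1,t4},{t2,t4},{t4,t5},{t4,t7},{t1,t4,t5}} A5={{t6},{t2,t6},{t3,t6},{t6,t7},{t2,t3,t6},{t3,t6,t7}} A6={{t1},{t5},{t1,t2},{t1,t4},{t1,t5},{t1,t7},{t3,t5},{t4,t5},{t5,t7},{t1,t2,t7},{t1,t4,t5},{t3,t5,t7}}
  A12={{t1},{t1,t2},{t1,t4},{t1,t5},{t1,t7},{t2,t3},{t2,t7},{t3,t6},{t6,t7},{t1,t2,t7},{t1,t4,t5},{t2,t3,t6},{t3,t6,t7}} A13={{t1},{t2},{t1,t2},{t1,t4},{t1,t5},{t1,t7},{t2,t3},{t2,t4},{t2,t6},{t2,t7},{t1,t2,t7},{t1,t4,t5},{t2,t3,t6}} A14={{t1,t4},{t2,t4},{t1,t4,t5}} A15={{t6},{t2,t6},{t3,t6},{t6,t7},{t2,t3,t6},{t3,t6,t7}} A16={{t1},{t1,t2},{t1,t4},{t1,t5},{t1,t7},{t1,t2,t7},{t1,t4,t5}} A23={{t1},{t1,t2},{t1,t4},{t1,t5},{t1,t7},{t2,t3},{t2,t7},{t1,t2,t7},{t1,t4,t5},{t2,t3,t6}} A24={{t1,t4},{t4,t7},{t1,t4,t5}} A25={{t3,t6},{t6,t7},{t2,t3,t6},{t3,t6,t7}} A26={{t1},{t1,t2},{t1,t4},{t1,t5},{t1,t7},{t3,t5},{t5,t7},{t1,t2,t7},{t1,t4,t5},{t3,t5,t7}} A34={{t1,t4},{t2,t4},{t1,t4,t5}} A35={{t2,t6},{t2,t3,t6}} A36={{t1},{t1,t2},{t1,t4},{t1,t5},{t1,t7},{t1,t2,t7},{t1,t4,t5}} A46={{t1,t4},{t4,t5},{t1,t4,t5}}
  A123={{t1},{t1,t2},{t1,t4},{t1,t5},{t1,t7},{t2,t3},{t2,t7},{t1,t2,t7},{t1,t4,t5},{t2,t3,t6}} A124={{t1,t4},{t1,t4,t5}} A125={{t3,t6},{t6,t7},{t2,t3,t6},{t3,t6,t7}} A126={{t1},{t1,t2},{t1,t4},{t1,t5},{t1,t7},{t1,t2,t7},{t1,t4,t5}} A134={{t1,t4},{t2,t4},{t1,t4,t5}} A135={{t2,t6},{t2,t3,t6}} A136={{t1},{t1,t2},{t1,t4},{t1,t5},{t1,t7},{t1,t2,t7},{t1,t4,t5}} A146={{t1,t4},{t1,t4,t5}} A234={{t1,t4},{t1,t4,t5}} A235={{t2,t3,t6}} A236={{t1},{t1,t2},{t1,t4},{t1,t5},{t1,t7},{t1,t2,t7},{t1,t4,t5}} A246={{t1,t4},{t1,t4,t5}} A346={{t1,t4},{t1,t4,t5}}
  A1234={{t1,t4},{t1,t4,t5}} A1235={{t2,t3,t6}} A1236={{t1},{t1,t2},{t1,t4},{t1,t5},{t1,t7},{t1,t2,t7},{t1,t4,t5}} A1246={{t1,t4},{t1,t4,t5}} A1346={{t1,t4},{t1,t4,t5}} A2346={{t1,t4},{t1,t4,t5}}
  A12346={{t1,t4},{t1,t4,t5}}
components per intersection:
  A1: {{t1},{t2},{t6},{t1,t2},{t1,t4},{t1,t5},{t1,t7},{t2,t3},{t2,t4},{t2,t6},{t2,t7},{t3,t6},{t6,t7},{t1,t2,t7},{t1,t4,t5},{t2,t3,t6},{t3,t6,t7}}
  A2: {{t1},{t3},{t7},{t1,t2},{t1,t4},{t1,t5},{t1,t7},{t2,t3},{t2,t7},{t3,t5},{t3,t6},{t3,t7},{t4,t7},{t5,t7},{t6,t7},{t1,t2,t7},{t1,t4,t5},{t2,t3,t6},{t3,t5,t7},{t3,t6,t7}}
  A3: {{t1},{t2},{t1,t2},{t1,t4},{t1,t5},{t1,t7},{t2,t3},{t2,t4},{t2,t6},{t2,t7},{t1,t2,t7},{t1,t4,t5},{t2,t3,t6}}
  A4: {{t4},{t1,t4},{t2,t4},{t4,t5},{t4,t7},{t1,t4,t5}}
  A5: {{t6},{t2,t6},{t3,t6},{t6,t7},{t2,t3,t6},{t3,t6,t7}}
  A6: {{t1},{t5},{t1,t2},{t1,t4},{t1,t5},{t1,t7},{t3,t5},{t4,t5},{t5,t7},{t1,t2,t7},{t1,t4,t5},{t3,t5,t7}}
  A12: {{t1},{t1,t2},{t1,t4},{t1,t5},{t1,t7},{t2,t7},{t1,t2,t7},{t1,t4,t5}} {{t2,t3},{t3,t6},{t6,t7},{t2,t3,t6},{t3,t6,t7}}
  A13: {{t1},{t2},{t1,t2},{t1,t4},{t1,t5},{t1,t7},{t2,t3},{t2,t4},{t2,t6},{t2,t7},{t1,t2,t7},{t1,t4,t5},{t2,t3,t6}}
  A14: {{t1,t4},{t1,t4,t5}} {{t2,t4}}
  A15: {{t6},{t2,t6},{t3,t6},{t6,t7},{t2,t3,t6},{t3,t6,t7}}
  A16: {{t1},{t1,t2},{t1,t4},{t1,t5},{t1,t7},{t1,t2,t7},{t1,t4,t5}}
  A23: {{t1},{t1,t2},{t1,t4},{t1,t5},{t1,t7},{t2,t7},{t1,t2,t7},{t1,t4,t5}} {{t2,t3},{t2,t3,t6}}
  A24: {{t1,t4},{t1,t4,t5}} {{t4,t7}}
  A25: {{t3,t6},{t6,t7},{t2,t3,t6},{t3,t6,t7}}
  A26: {{t1},{t1,t2},{t1,t4},{t1,t5},{t1,t7},{t1,t2,t7},{t1,t4,t5}} {{t3,t5},{t5,t7},{t3,t5,t7}}
  A34: {{t1,t4},{t1,t4,t5}} {{t2,t4}}
  A35: {{t2,t6},{t2,t3,t6}}
  A36: {{t1},{t1,t2},{t1,t4},{t1,t5},{t1,t7},{t1,t2,t7},{t1,t4,t5}}
  A46: {{t1,t4},{t4,t5},{t1,t4,t5}}
  A123: {{t1},{t1,t2},{t1,t4},{t1,t5},{t1,t7},{t2,t7},{t1,t2,t7},{t1,t4,t5}} {{t2,t3},{t2,t3,t6}}
  A124: {{t1,t4},{t1,t4,t5}}
  A125: {{t3,t6},{t6,t7},{t2,t3,t6},{t3,t6,t7}}
  A126: {{t1},{t1,t2},{t1,t4},{t1,t5},{t1,t7},{t1,t2,t7},{t1,t4,t5}}
  A134: {{t1,t4},{t1,t4,t5}} {{t2,t4}}
  A135: {{t2,t6},{t2,t3,t6}}
  A136: {{t1},{t1,t2},{t1,t4},{t1,t5},{t1,t7},{t1,t2,t7},{t1,t4,t5}}
  A146: {{t1,t4},{t1,t4,t5}}
  A234: {{t1,t4},{t1,t4,t5}}
  A235: {{t2,t3,t6}}
  A236: {{t1},{t1,t2},{t1,t4},{t1,t5},{t1,t7},{t1,t2,t7},{t1,t4,t5}}
  A246: {{t1,t4},{t1,t4,t5}}
  A346: {{t1,t4},{t1,t4,t5}}
  A1234: {{t1,t4},{t1,t4,t5}}
  A1235: {{t2,t3,t6}}
  A1236: {{t1},{t1,t2},{t1,t4},{t1,t5},{t1,t7},{t1,t2,t7},{t1,t4,t5}}
  A1246: {{t1,t4},{t1,t4,t5}}
  A1346: {{t1,t4},{t1,t4,t5}}
  A2346: {{t1,t4},{t1,t4,t5}}
  A12346: {{t1,t4},{t1,t4,t5}}
C dims 6,19,15,6; δ0: rk 5, SNF 1^5; δ1: rk 10, SNF 1^10; δ2: rk 5, SNF 1^5
Ȟ^0 = (6 − 5) − 0 = 1, so Ȟ^0 ≅ Z
Ȟ^1 = (19 − 10) − 5 = 4, so Ȟ^1 ≅ Z^4
Ȟ^2 = (15 − 5) − 10 = 0, so Ȟ^2 ≅ 0
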